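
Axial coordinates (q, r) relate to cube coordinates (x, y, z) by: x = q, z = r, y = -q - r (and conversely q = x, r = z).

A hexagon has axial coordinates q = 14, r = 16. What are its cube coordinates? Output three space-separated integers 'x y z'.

Answer: 14 -30 16

Derivation:
x = q = 14
z = r = 16
y = -x - z = -(14) - (16) = -30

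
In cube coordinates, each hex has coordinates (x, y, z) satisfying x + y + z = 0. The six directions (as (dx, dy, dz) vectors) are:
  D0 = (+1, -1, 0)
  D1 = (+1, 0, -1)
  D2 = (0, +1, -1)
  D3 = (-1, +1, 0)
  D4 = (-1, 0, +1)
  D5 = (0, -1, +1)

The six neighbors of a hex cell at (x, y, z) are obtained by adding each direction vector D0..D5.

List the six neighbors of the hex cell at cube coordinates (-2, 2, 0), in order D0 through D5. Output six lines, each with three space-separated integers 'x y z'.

Center: (-2, 2, 0). Add each direction:
  D0: (-2, 2, 0) + (1, -1, 0) = (-1, 1, 0)
  D1: (-2, 2, 0) + (1, 0, -1) = (-1, 2, -1)
  D2: (-2, 2, 0) + (0, 1, -1) = (-2, 3, -1)
  D3: (-2, 2, 0) + (-1, 1, 0) = (-3, 3, 0)
  D4: (-2, 2, 0) + (-1, 0, 1) = (-3, 2, 1)
  D5: (-2, 2, 0) + (0, -1, 1) = (-2, 1, 1)

Answer: -1 1 0
-1 2 -1
-2 3 -1
-3 3 0
-3 2 1
-2 1 1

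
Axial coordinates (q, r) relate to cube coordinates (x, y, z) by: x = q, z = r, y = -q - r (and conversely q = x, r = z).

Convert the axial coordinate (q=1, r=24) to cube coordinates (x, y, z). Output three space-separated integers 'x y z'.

Answer: 1 -25 24

Derivation:
x = q = 1
z = r = 24
y = -x - z = -(1) - (24) = -25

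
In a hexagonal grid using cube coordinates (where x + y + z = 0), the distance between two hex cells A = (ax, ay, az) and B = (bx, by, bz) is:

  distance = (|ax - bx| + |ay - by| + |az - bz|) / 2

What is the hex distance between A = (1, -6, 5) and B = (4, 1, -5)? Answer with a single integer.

Answer: 10

Derivation:
|ax - bx| = |1 - 4| = 3
|ay - by| = |-6 - 1| = 7
|az - bz| = |5 - (-5)| = 10
distance = (3 + 7 + 10) / 2 = 20 / 2 = 10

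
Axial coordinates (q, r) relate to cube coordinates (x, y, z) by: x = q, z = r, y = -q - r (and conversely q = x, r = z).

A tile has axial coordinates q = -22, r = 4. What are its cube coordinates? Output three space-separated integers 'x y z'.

Answer: -22 18 4

Derivation:
x = q = -22
z = r = 4
y = -x - z = -(-22) - (4) = 18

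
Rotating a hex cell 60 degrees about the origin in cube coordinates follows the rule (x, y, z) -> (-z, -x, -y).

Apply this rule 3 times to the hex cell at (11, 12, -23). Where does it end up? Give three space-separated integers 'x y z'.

Start: (11, 12, -23)
Step 1: (11, 12, -23) -> (-(-23), -(11), -(12)) = (23, -11, -12)
Step 2: (23, -11, -12) -> (-(-12), -(23), -(-11)) = (12, -23, 11)
Step 3: (12, -23, 11) -> (-(11), -(12), -(-23)) = (-11, -12, 23)

Answer: -11 -12 23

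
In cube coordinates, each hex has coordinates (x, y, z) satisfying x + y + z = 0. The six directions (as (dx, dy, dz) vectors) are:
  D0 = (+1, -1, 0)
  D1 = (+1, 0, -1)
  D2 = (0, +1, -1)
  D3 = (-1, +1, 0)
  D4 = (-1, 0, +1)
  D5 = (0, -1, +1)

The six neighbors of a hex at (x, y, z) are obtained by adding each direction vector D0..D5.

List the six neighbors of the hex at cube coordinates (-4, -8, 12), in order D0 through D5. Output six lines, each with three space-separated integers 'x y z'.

Center: (-4, -8, 12). Add each direction:
  D0: (-4, -8, 12) + (1, -1, 0) = (-3, -9, 12)
  D1: (-4, -8, 12) + (1, 0, -1) = (-3, -8, 11)
  D2: (-4, -8, 12) + (0, 1, -1) = (-4, -7, 11)
  D3: (-4, -8, 12) + (-1, 1, 0) = (-5, -7, 12)
  D4: (-4, -8, 12) + (-1, 0, 1) = (-5, -8, 13)
  D5: (-4, -8, 12) + (0, -1, 1) = (-4, -9, 13)

Answer: -3 -9 12
-3 -8 11
-4 -7 11
-5 -7 12
-5 -8 13
-4 -9 13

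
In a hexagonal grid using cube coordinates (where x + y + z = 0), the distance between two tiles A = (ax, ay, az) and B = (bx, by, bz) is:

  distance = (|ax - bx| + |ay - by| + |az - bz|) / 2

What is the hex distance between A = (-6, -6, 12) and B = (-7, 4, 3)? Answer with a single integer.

Answer: 10

Derivation:
|ax - bx| = |-6 - (-7)| = 1
|ay - by| = |-6 - 4| = 10
|az - bz| = |12 - 3| = 9
distance = (1 + 10 + 9) / 2 = 20 / 2 = 10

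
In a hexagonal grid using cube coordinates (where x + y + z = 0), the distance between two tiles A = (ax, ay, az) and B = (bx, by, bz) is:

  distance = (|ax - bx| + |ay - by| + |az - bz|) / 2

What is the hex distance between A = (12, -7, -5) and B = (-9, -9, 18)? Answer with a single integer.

Answer: 23

Derivation:
|ax - bx| = |12 - (-9)| = 21
|ay - by| = |-7 - (-9)| = 2
|az - bz| = |-5 - 18| = 23
distance = (21 + 2 + 23) / 2 = 46 / 2 = 23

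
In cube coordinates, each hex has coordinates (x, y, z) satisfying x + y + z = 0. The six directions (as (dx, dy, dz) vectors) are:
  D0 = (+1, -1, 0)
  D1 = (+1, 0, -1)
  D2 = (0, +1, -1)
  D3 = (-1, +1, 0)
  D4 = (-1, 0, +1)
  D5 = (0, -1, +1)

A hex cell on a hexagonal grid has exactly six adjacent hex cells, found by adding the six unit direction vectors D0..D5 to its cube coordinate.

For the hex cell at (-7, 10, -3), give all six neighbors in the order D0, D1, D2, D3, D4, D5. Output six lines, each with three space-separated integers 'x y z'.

Answer: -6 9 -3
-6 10 -4
-7 11 -4
-8 11 -3
-8 10 -2
-7 9 -2

Derivation:
Center: (-7, 10, -3). Add each direction:
  D0: (-7, 10, -3) + (1, -1, 0) = (-6, 9, -3)
  D1: (-7, 10, -3) + (1, 0, -1) = (-6, 10, -4)
  D2: (-7, 10, -3) + (0, 1, -1) = (-7, 11, -4)
  D3: (-7, 10, -3) + (-1, 1, 0) = (-8, 11, -3)
  D4: (-7, 10, -3) + (-1, 0, 1) = (-8, 10, -2)
  D5: (-7, 10, -3) + (0, -1, 1) = (-7, 9, -2)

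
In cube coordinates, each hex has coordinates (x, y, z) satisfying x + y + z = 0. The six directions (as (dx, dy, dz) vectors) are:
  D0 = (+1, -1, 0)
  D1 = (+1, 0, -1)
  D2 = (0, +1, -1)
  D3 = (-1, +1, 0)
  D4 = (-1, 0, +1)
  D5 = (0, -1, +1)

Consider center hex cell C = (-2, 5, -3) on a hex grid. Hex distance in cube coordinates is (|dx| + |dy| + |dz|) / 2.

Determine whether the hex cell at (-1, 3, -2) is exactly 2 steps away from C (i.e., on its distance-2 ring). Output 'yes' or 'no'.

|px - cx| = |-1 - (-2)| = 1
|py - cy| = |3 - 5| = 2
|pz - cz| = |-2 - (-3)| = 1
distance = (1+2+1)/2 = 4/2 = 2
radius = 2; distance == radius -> yes

Answer: yes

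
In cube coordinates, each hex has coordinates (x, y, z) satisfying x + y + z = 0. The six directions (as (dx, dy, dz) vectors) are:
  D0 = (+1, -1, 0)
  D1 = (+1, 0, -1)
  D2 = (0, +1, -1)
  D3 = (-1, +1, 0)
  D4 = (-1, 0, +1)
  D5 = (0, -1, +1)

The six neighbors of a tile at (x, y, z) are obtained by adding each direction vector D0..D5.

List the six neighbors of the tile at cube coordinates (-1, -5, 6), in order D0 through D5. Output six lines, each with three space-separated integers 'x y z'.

Answer: 0 -6 6
0 -5 5
-1 -4 5
-2 -4 6
-2 -5 7
-1 -6 7

Derivation:
Center: (-1, -5, 6). Add each direction:
  D0: (-1, -5, 6) + (1, -1, 0) = (0, -6, 6)
  D1: (-1, -5, 6) + (1, 0, -1) = (0, -5, 5)
  D2: (-1, -5, 6) + (0, 1, -1) = (-1, -4, 5)
  D3: (-1, -5, 6) + (-1, 1, 0) = (-2, -4, 6)
  D4: (-1, -5, 6) + (-1, 0, 1) = (-2, -5, 7)
  D5: (-1, -5, 6) + (0, -1, 1) = (-1, -6, 7)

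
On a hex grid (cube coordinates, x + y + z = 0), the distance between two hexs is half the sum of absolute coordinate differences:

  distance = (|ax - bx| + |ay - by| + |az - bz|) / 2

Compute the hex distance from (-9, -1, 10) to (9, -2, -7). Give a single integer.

|ax - bx| = |-9 - 9| = 18
|ay - by| = |-1 - (-2)| = 1
|az - bz| = |10 - (-7)| = 17
distance = (18 + 1 + 17) / 2 = 36 / 2 = 18

Answer: 18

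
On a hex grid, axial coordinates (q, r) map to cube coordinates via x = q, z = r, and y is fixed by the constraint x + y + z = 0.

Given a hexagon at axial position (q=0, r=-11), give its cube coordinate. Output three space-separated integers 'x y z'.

Answer: 0 11 -11

Derivation:
x = q = 0
z = r = -11
y = -x - z = -(0) - (-11) = 11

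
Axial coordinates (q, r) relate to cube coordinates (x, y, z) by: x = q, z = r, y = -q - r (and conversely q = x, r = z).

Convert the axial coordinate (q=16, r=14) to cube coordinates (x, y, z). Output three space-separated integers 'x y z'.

x = q = 16
z = r = 14
y = -x - z = -(16) - (14) = -30

Answer: 16 -30 14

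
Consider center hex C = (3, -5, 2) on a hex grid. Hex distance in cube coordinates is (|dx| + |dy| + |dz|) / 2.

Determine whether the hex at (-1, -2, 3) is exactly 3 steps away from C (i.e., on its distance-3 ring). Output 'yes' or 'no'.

|px - cx| = |-1 - 3| = 4
|py - cy| = |-2 - (-5)| = 3
|pz - cz| = |3 - 2| = 1
distance = (4+3+1)/2 = 8/2 = 4
radius = 3; distance != radius -> no

Answer: no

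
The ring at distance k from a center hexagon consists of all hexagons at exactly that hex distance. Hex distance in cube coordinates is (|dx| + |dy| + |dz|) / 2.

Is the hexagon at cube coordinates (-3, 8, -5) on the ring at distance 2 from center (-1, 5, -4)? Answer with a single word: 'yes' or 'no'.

Answer: no

Derivation:
|px - cx| = |-3 - (-1)| = 2
|py - cy| = |8 - 5| = 3
|pz - cz| = |-5 - (-4)| = 1
distance = (2+3+1)/2 = 6/2 = 3
radius = 2; distance != radius -> no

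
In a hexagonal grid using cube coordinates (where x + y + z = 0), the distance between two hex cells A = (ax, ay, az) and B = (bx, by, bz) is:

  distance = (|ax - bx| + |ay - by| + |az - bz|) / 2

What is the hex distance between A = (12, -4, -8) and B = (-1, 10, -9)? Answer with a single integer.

Answer: 14

Derivation:
|ax - bx| = |12 - (-1)| = 13
|ay - by| = |-4 - 10| = 14
|az - bz| = |-8 - (-9)| = 1
distance = (13 + 14 + 1) / 2 = 28 / 2 = 14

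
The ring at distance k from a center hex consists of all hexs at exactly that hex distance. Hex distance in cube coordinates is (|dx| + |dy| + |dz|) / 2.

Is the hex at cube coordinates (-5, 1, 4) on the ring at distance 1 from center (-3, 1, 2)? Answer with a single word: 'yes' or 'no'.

Answer: no

Derivation:
|px - cx| = |-5 - (-3)| = 2
|py - cy| = |1 - 1| = 0
|pz - cz| = |4 - 2| = 2
distance = (2+0+2)/2 = 4/2 = 2
radius = 1; distance != radius -> no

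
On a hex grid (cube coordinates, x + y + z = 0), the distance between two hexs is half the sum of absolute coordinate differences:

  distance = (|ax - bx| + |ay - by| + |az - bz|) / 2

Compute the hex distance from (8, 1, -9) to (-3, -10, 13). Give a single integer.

Answer: 22

Derivation:
|ax - bx| = |8 - (-3)| = 11
|ay - by| = |1 - (-10)| = 11
|az - bz| = |-9 - 13| = 22
distance = (11 + 11 + 22) / 2 = 44 / 2 = 22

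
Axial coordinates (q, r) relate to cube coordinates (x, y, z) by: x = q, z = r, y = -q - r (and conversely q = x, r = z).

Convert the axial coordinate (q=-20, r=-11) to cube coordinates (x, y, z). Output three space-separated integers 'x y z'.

Answer: -20 31 -11

Derivation:
x = q = -20
z = r = -11
y = -x - z = -(-20) - (-11) = 31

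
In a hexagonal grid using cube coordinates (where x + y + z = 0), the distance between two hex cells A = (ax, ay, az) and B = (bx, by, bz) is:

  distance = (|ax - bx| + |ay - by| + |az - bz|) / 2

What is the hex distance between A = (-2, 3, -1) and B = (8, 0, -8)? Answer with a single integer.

|ax - bx| = |-2 - 8| = 10
|ay - by| = |3 - 0| = 3
|az - bz| = |-1 - (-8)| = 7
distance = (10 + 3 + 7) / 2 = 20 / 2 = 10

Answer: 10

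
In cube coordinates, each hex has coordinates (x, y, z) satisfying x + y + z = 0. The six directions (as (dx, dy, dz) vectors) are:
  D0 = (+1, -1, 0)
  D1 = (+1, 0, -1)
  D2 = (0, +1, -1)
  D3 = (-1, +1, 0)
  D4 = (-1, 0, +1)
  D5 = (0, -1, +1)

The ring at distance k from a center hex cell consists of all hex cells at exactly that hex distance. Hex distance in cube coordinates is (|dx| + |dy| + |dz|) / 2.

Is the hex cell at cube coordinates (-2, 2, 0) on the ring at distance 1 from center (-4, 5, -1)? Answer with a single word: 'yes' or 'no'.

|px - cx| = |-2 - (-4)| = 2
|py - cy| = |2 - 5| = 3
|pz - cz| = |0 - (-1)| = 1
distance = (2+3+1)/2 = 6/2 = 3
radius = 1; distance != radius -> no

Answer: no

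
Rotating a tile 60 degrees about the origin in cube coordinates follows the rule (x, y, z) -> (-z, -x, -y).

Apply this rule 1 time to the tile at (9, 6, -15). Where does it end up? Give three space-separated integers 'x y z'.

Start: (9, 6, -15)
Step 1: (9, 6, -15) -> (-(-15), -(9), -(6)) = (15, -9, -6)

Answer: 15 -9 -6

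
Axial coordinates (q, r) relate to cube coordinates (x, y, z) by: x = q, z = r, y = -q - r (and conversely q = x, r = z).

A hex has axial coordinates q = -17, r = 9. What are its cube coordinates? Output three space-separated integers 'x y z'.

Answer: -17 8 9

Derivation:
x = q = -17
z = r = 9
y = -x - z = -(-17) - (9) = 8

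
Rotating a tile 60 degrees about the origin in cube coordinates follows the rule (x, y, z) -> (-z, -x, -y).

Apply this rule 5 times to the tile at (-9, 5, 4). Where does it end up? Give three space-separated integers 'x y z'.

Start: (-9, 5, 4)
Step 1: (-9, 5, 4) -> (-(4), -(-9), -(5)) = (-4, 9, -5)
Step 2: (-4, 9, -5) -> (-(-5), -(-4), -(9)) = (5, 4, -9)
Step 3: (5, 4, -9) -> (-(-9), -(5), -(4)) = (9, -5, -4)
Step 4: (9, -5, -4) -> (-(-4), -(9), -(-5)) = (4, -9, 5)
Step 5: (4, -9, 5) -> (-(5), -(4), -(-9)) = (-5, -4, 9)

Answer: -5 -4 9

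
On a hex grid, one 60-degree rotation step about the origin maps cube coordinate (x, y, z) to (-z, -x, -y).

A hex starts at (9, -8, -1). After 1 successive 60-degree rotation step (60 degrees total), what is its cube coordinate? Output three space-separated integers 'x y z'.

Start: (9, -8, -1)
Step 1: (9, -8, -1) -> (-(-1), -(9), -(-8)) = (1, -9, 8)

Answer: 1 -9 8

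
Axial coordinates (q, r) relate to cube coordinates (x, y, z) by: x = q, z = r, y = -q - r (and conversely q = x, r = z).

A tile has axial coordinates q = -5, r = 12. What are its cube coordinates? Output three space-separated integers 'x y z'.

Answer: -5 -7 12

Derivation:
x = q = -5
z = r = 12
y = -x - z = -(-5) - (12) = -7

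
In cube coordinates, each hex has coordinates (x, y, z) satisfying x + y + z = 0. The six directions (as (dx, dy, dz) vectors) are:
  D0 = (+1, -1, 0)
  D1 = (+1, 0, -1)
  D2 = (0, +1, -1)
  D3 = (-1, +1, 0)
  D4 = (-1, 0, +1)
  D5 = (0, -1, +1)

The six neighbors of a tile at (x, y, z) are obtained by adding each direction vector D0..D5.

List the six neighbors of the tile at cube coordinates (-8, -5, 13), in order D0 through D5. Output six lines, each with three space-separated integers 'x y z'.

Answer: -7 -6 13
-7 -5 12
-8 -4 12
-9 -4 13
-9 -5 14
-8 -6 14

Derivation:
Center: (-8, -5, 13). Add each direction:
  D0: (-8, -5, 13) + (1, -1, 0) = (-7, -6, 13)
  D1: (-8, -5, 13) + (1, 0, -1) = (-7, -5, 12)
  D2: (-8, -5, 13) + (0, 1, -1) = (-8, -4, 12)
  D3: (-8, -5, 13) + (-1, 1, 0) = (-9, -4, 13)
  D4: (-8, -5, 13) + (-1, 0, 1) = (-9, -5, 14)
  D5: (-8, -5, 13) + (0, -1, 1) = (-8, -6, 14)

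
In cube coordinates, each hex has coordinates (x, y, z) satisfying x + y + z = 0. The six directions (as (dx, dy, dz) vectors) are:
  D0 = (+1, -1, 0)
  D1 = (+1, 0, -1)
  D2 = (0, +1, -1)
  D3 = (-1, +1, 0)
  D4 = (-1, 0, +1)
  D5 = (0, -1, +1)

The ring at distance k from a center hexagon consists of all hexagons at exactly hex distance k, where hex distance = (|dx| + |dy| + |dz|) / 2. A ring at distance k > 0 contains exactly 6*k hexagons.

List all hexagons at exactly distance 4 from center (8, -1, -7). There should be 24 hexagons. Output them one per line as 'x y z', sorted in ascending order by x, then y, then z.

Answer: 4 -1 -3
4 0 -4
4 1 -5
4 2 -6
4 3 -7
5 -2 -3
5 3 -8
6 -3 -3
6 3 -9
7 -4 -3
7 3 -10
8 -5 -3
8 3 -11
9 -5 -4
9 2 -11
10 -5 -5
10 1 -11
11 -5 -6
11 0 -11
12 -5 -7
12 -4 -8
12 -3 -9
12 -2 -10
12 -1 -11

Derivation:
Walk ring at distance 4 from (8, -1, -7):
Start at center + D4*4 = (4, -1, -3)
  hex 0: (4, -1, -3)
  hex 1: (5, -2, -3)
  hex 2: (6, -3, -3)
  hex 3: (7, -4, -3)
  hex 4: (8, -5, -3)
  hex 5: (9, -5, -4)
  hex 6: (10, -5, -5)
  hex 7: (11, -5, -6)
  hex 8: (12, -5, -7)
  hex 9: (12, -4, -8)
  hex 10: (12, -3, -9)
  hex 11: (12, -2, -10)
  hex 12: (12, -1, -11)
  hex 13: (11, 0, -11)
  hex 14: (10, 1, -11)
  hex 15: (9, 2, -11)
  hex 16: (8, 3, -11)
  hex 17: (7, 3, -10)
  hex 18: (6, 3, -9)
  hex 19: (5, 3, -8)
  hex 20: (4, 3, -7)
  hex 21: (4, 2, -6)
  hex 22: (4, 1, -5)
  hex 23: (4, 0, -4)
Sorted: 24 hexes.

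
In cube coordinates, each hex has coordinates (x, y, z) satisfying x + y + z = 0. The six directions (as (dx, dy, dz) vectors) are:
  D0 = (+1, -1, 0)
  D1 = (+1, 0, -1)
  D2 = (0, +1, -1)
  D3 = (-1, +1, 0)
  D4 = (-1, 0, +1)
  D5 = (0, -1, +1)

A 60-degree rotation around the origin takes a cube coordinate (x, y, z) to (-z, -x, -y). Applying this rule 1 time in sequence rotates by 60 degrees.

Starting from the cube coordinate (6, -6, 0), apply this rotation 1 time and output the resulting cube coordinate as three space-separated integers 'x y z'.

Start: (6, -6, 0)
Step 1: (6, -6, 0) -> (-(0), -(6), -(-6)) = (0, -6, 6)

Answer: 0 -6 6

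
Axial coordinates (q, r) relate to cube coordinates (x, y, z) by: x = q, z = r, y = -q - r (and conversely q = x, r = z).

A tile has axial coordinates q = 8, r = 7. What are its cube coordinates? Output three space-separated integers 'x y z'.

Answer: 8 -15 7

Derivation:
x = q = 8
z = r = 7
y = -x - z = -(8) - (7) = -15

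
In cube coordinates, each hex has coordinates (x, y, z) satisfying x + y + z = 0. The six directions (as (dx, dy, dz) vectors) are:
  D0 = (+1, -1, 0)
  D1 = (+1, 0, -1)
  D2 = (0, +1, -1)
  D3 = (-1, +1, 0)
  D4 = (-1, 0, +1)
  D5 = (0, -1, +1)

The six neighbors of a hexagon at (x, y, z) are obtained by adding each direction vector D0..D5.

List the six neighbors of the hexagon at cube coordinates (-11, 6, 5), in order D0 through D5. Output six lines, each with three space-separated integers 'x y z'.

Answer: -10 5 5
-10 6 4
-11 7 4
-12 7 5
-12 6 6
-11 5 6

Derivation:
Center: (-11, 6, 5). Add each direction:
  D0: (-11, 6, 5) + (1, -1, 0) = (-10, 5, 5)
  D1: (-11, 6, 5) + (1, 0, -1) = (-10, 6, 4)
  D2: (-11, 6, 5) + (0, 1, -1) = (-11, 7, 4)
  D3: (-11, 6, 5) + (-1, 1, 0) = (-12, 7, 5)
  D4: (-11, 6, 5) + (-1, 0, 1) = (-12, 6, 6)
  D5: (-11, 6, 5) + (0, -1, 1) = (-11, 5, 6)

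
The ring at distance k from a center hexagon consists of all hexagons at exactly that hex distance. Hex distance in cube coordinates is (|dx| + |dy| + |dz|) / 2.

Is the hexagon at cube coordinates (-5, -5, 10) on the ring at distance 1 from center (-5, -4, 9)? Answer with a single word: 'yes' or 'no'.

Answer: yes

Derivation:
|px - cx| = |-5 - (-5)| = 0
|py - cy| = |-5 - (-4)| = 1
|pz - cz| = |10 - 9| = 1
distance = (0+1+1)/2 = 2/2 = 1
radius = 1; distance == radius -> yes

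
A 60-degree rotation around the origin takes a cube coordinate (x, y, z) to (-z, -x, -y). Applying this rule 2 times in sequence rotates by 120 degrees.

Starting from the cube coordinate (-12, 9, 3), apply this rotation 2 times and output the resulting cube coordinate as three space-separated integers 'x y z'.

Start: (-12, 9, 3)
Step 1: (-12, 9, 3) -> (-(3), -(-12), -(9)) = (-3, 12, -9)
Step 2: (-3, 12, -9) -> (-(-9), -(-3), -(12)) = (9, 3, -12)

Answer: 9 3 -12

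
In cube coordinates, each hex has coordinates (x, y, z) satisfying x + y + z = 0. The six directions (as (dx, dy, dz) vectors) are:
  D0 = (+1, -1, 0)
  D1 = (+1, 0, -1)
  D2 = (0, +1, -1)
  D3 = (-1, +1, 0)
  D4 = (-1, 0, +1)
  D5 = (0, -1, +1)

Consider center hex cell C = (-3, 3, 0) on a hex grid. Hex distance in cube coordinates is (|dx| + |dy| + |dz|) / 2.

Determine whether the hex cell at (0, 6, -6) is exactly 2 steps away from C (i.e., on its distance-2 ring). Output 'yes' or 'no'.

|px - cx| = |0 - (-3)| = 3
|py - cy| = |6 - 3| = 3
|pz - cz| = |-6 - 0| = 6
distance = (3+3+6)/2 = 12/2 = 6
radius = 2; distance != radius -> no

Answer: no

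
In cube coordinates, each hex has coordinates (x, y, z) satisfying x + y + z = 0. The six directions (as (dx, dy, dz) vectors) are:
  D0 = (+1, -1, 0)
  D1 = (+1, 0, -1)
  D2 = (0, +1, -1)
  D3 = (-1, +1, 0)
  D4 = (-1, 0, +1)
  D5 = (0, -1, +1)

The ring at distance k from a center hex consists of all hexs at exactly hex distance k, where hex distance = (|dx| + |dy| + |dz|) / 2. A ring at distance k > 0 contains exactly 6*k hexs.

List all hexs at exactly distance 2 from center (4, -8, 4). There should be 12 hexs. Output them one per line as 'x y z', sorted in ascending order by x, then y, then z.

Answer: 2 -8 6
2 -7 5
2 -6 4
3 -9 6
3 -6 3
4 -10 6
4 -6 2
5 -10 5
5 -7 2
6 -10 4
6 -9 3
6 -8 2

Derivation:
Walk ring at distance 2 from (4, -8, 4):
Start at center + D4*2 = (2, -8, 6)
  hex 0: (2, -8, 6)
  hex 1: (3, -9, 6)
  hex 2: (4, -10, 6)
  hex 3: (5, -10, 5)
  hex 4: (6, -10, 4)
  hex 5: (6, -9, 3)
  hex 6: (6, -8, 2)
  hex 7: (5, -7, 2)
  hex 8: (4, -6, 2)
  hex 9: (3, -6, 3)
  hex 10: (2, -6, 4)
  hex 11: (2, -7, 5)
Sorted: 12 hexes.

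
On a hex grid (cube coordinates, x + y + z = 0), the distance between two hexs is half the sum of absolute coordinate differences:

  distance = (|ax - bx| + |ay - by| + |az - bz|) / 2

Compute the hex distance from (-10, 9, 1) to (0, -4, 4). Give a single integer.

|ax - bx| = |-10 - 0| = 10
|ay - by| = |9 - (-4)| = 13
|az - bz| = |1 - 4| = 3
distance = (10 + 13 + 3) / 2 = 26 / 2 = 13

Answer: 13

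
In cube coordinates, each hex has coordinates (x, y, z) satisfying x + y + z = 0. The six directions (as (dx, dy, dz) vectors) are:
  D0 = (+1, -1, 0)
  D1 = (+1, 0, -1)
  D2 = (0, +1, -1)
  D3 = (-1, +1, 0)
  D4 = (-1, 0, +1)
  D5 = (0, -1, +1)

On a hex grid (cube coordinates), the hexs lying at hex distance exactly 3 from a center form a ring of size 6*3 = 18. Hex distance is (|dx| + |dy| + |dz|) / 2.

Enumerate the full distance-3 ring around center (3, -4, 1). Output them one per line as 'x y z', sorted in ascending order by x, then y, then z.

Answer: 0 -4 4
0 -3 3
0 -2 2
0 -1 1
1 -5 4
1 -1 0
2 -6 4
2 -1 -1
3 -7 4
3 -1 -2
4 -7 3
4 -2 -2
5 -7 2
5 -3 -2
6 -7 1
6 -6 0
6 -5 -1
6 -4 -2

Derivation:
Walk ring at distance 3 from (3, -4, 1):
Start at center + D4*3 = (0, -4, 4)
  hex 0: (0, -4, 4)
  hex 1: (1, -5, 4)
  hex 2: (2, -6, 4)
  hex 3: (3, -7, 4)
  hex 4: (4, -7, 3)
  hex 5: (5, -7, 2)
  hex 6: (6, -7, 1)
  hex 7: (6, -6, 0)
  hex 8: (6, -5, -1)
  hex 9: (6, -4, -2)
  hex 10: (5, -3, -2)
  hex 11: (4, -2, -2)
  hex 12: (3, -1, -2)
  hex 13: (2, -1, -1)
  hex 14: (1, -1, 0)
  hex 15: (0, -1, 1)
  hex 16: (0, -2, 2)
  hex 17: (0, -3, 3)
Sorted: 18 hexes.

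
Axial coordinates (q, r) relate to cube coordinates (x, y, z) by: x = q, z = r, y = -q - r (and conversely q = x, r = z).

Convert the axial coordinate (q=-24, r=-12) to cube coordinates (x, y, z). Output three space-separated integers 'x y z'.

x = q = -24
z = r = -12
y = -x - z = -(-24) - (-12) = 36

Answer: -24 36 -12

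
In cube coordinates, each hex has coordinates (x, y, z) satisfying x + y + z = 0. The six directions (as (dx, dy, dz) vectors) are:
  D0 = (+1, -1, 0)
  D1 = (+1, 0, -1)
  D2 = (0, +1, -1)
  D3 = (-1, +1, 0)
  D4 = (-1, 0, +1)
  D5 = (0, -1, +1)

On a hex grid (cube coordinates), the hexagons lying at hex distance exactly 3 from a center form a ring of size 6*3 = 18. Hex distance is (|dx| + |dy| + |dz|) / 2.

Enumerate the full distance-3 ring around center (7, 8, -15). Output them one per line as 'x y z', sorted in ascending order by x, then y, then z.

Walk ring at distance 3 from (7, 8, -15):
Start at center + D4*3 = (4, 8, -12)
  hex 0: (4, 8, -12)
  hex 1: (5, 7, -12)
  hex 2: (6, 6, -12)
  hex 3: (7, 5, -12)
  hex 4: (8, 5, -13)
  hex 5: (9, 5, -14)
  hex 6: (10, 5, -15)
  hex 7: (10, 6, -16)
  hex 8: (10, 7, -17)
  hex 9: (10, 8, -18)
  hex 10: (9, 9, -18)
  hex 11: (8, 10, -18)
  hex 12: (7, 11, -18)
  hex 13: (6, 11, -17)
  hex 14: (5, 11, -16)
  hex 15: (4, 11, -15)
  hex 16: (4, 10, -14)
  hex 17: (4, 9, -13)
Sorted: 18 hexes.

Answer: 4 8 -12
4 9 -13
4 10 -14
4 11 -15
5 7 -12
5 11 -16
6 6 -12
6 11 -17
7 5 -12
7 11 -18
8 5 -13
8 10 -18
9 5 -14
9 9 -18
10 5 -15
10 6 -16
10 7 -17
10 8 -18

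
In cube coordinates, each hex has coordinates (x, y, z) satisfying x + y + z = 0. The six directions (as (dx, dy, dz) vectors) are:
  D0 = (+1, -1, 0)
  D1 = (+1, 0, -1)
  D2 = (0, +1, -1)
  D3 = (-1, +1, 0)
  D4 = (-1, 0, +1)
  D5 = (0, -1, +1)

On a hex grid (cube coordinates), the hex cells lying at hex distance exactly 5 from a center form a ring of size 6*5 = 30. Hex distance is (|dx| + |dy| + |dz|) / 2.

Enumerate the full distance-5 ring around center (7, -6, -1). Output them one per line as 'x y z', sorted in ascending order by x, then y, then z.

Walk ring at distance 5 from (7, -6, -1):
Start at center + D4*5 = (2, -6, 4)
  hex 0: (2, -6, 4)
  hex 1: (3, -7, 4)
  hex 2: (4, -8, 4)
  hex 3: (5, -9, 4)
  hex 4: (6, -10, 4)
  hex 5: (7, -11, 4)
  hex 6: (8, -11, 3)
  hex 7: (9, -11, 2)
  hex 8: (10, -11, 1)
  hex 9: (11, -11, 0)
  hex 10: (12, -11, -1)
  hex 11: (12, -10, -2)
  hex 12: (12, -9, -3)
  hex 13: (12, -8, -4)
  hex 14: (12, -7, -5)
  hex 15: (12, -6, -6)
  hex 16: (11, -5, -6)
  hex 17: (10, -4, -6)
  hex 18: (9, -3, -6)
  hex 19: (8, -2, -6)
  hex 20: (7, -1, -6)
  hex 21: (6, -1, -5)
  hex 22: (5, -1, -4)
  hex 23: (4, -1, -3)
  hex 24: (3, -1, -2)
  hex 25: (2, -1, -1)
  hex 26: (2, -2, 0)
  hex 27: (2, -3, 1)
  hex 28: (2, -4, 2)
  hex 29: (2, -5, 3)
Sorted: 30 hexes.

Answer: 2 -6 4
2 -5 3
2 -4 2
2 -3 1
2 -2 0
2 -1 -1
3 -7 4
3 -1 -2
4 -8 4
4 -1 -3
5 -9 4
5 -1 -4
6 -10 4
6 -1 -5
7 -11 4
7 -1 -6
8 -11 3
8 -2 -6
9 -11 2
9 -3 -6
10 -11 1
10 -4 -6
11 -11 0
11 -5 -6
12 -11 -1
12 -10 -2
12 -9 -3
12 -8 -4
12 -7 -5
12 -6 -6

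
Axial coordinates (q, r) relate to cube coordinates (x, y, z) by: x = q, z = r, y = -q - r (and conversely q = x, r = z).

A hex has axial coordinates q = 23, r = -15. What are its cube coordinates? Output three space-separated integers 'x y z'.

Answer: 23 -8 -15

Derivation:
x = q = 23
z = r = -15
y = -x - z = -(23) - (-15) = -8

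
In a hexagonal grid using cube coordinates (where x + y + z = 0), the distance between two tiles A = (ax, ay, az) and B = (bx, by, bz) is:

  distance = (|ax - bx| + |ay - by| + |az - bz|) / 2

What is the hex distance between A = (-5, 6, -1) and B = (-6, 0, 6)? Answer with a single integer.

Answer: 7

Derivation:
|ax - bx| = |-5 - (-6)| = 1
|ay - by| = |6 - 0| = 6
|az - bz| = |-1 - 6| = 7
distance = (1 + 6 + 7) / 2 = 14 / 2 = 7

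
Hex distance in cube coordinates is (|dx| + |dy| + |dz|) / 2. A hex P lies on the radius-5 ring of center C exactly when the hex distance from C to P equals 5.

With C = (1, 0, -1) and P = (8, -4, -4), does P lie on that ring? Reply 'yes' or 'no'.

|px - cx| = |8 - 1| = 7
|py - cy| = |-4 - 0| = 4
|pz - cz| = |-4 - (-1)| = 3
distance = (7+4+3)/2 = 14/2 = 7
radius = 5; distance != radius -> no

Answer: no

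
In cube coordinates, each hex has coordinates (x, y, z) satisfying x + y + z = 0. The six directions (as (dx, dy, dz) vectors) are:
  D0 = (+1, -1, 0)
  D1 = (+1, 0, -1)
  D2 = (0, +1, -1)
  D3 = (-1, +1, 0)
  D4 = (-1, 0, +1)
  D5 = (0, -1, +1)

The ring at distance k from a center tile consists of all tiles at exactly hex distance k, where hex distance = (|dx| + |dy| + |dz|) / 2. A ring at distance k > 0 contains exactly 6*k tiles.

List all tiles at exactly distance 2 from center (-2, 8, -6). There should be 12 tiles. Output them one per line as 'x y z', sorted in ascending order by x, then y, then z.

Answer: -4 8 -4
-4 9 -5
-4 10 -6
-3 7 -4
-3 10 -7
-2 6 -4
-2 10 -8
-1 6 -5
-1 9 -8
0 6 -6
0 7 -7
0 8 -8

Derivation:
Walk ring at distance 2 from (-2, 8, -6):
Start at center + D4*2 = (-4, 8, -4)
  hex 0: (-4, 8, -4)
  hex 1: (-3, 7, -4)
  hex 2: (-2, 6, -4)
  hex 3: (-1, 6, -5)
  hex 4: (0, 6, -6)
  hex 5: (0, 7, -7)
  hex 6: (0, 8, -8)
  hex 7: (-1, 9, -8)
  hex 8: (-2, 10, -8)
  hex 9: (-3, 10, -7)
  hex 10: (-4, 10, -6)
  hex 11: (-4, 9, -5)
Sorted: 12 hexes.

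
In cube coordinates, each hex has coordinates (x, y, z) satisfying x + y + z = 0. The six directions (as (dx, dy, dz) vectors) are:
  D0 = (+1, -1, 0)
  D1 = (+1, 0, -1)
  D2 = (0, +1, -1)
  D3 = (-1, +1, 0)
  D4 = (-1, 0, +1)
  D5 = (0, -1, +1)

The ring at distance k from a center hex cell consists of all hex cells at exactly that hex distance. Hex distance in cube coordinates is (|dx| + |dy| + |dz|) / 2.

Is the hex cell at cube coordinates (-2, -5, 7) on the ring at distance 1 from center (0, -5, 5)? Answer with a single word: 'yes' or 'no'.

Answer: no

Derivation:
|px - cx| = |-2 - 0| = 2
|py - cy| = |-5 - (-5)| = 0
|pz - cz| = |7 - 5| = 2
distance = (2+0+2)/2 = 4/2 = 2
radius = 1; distance != radius -> no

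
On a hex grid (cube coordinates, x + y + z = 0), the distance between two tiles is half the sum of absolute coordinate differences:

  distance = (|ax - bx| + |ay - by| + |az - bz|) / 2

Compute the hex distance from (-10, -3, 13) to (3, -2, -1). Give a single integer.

|ax - bx| = |-10 - 3| = 13
|ay - by| = |-3 - (-2)| = 1
|az - bz| = |13 - (-1)| = 14
distance = (13 + 1 + 14) / 2 = 28 / 2 = 14

Answer: 14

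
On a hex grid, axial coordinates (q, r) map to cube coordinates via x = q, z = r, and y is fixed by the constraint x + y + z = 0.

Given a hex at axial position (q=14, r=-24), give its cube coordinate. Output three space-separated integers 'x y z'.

Answer: 14 10 -24

Derivation:
x = q = 14
z = r = -24
y = -x - z = -(14) - (-24) = 10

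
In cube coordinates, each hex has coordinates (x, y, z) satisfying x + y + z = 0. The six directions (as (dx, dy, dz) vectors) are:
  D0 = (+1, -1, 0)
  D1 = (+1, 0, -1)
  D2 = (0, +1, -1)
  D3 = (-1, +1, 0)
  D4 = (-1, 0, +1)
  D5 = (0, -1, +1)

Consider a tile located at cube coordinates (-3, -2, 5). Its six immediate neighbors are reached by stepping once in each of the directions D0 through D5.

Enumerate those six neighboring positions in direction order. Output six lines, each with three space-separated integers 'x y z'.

Center: (-3, -2, 5). Add each direction:
  D0: (-3, -2, 5) + (1, -1, 0) = (-2, -3, 5)
  D1: (-3, -2, 5) + (1, 0, -1) = (-2, -2, 4)
  D2: (-3, -2, 5) + (0, 1, -1) = (-3, -1, 4)
  D3: (-3, -2, 5) + (-1, 1, 0) = (-4, -1, 5)
  D4: (-3, -2, 5) + (-1, 0, 1) = (-4, -2, 6)
  D5: (-3, -2, 5) + (0, -1, 1) = (-3, -3, 6)

Answer: -2 -3 5
-2 -2 4
-3 -1 4
-4 -1 5
-4 -2 6
-3 -3 6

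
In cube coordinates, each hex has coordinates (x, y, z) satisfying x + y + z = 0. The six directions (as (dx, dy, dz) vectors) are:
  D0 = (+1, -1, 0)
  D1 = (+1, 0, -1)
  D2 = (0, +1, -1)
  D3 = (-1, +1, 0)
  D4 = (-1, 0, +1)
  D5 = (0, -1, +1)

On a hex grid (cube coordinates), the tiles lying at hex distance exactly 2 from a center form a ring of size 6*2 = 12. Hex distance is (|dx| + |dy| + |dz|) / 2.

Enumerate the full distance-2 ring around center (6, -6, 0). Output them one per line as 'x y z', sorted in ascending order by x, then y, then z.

Walk ring at distance 2 from (6, -6, 0):
Start at center + D4*2 = (4, -6, 2)
  hex 0: (4, -6, 2)
  hex 1: (5, -7, 2)
  hex 2: (6, -8, 2)
  hex 3: (7, -8, 1)
  hex 4: (8, -8, 0)
  hex 5: (8, -7, -1)
  hex 6: (8, -6, -2)
  hex 7: (7, -5, -2)
  hex 8: (6, -4, -2)
  hex 9: (5, -4, -1)
  hex 10: (4, -4, 0)
  hex 11: (4, -5, 1)
Sorted: 12 hexes.

Answer: 4 -6 2
4 -5 1
4 -4 0
5 -7 2
5 -4 -1
6 -8 2
6 -4 -2
7 -8 1
7 -5 -2
8 -8 0
8 -7 -1
8 -6 -2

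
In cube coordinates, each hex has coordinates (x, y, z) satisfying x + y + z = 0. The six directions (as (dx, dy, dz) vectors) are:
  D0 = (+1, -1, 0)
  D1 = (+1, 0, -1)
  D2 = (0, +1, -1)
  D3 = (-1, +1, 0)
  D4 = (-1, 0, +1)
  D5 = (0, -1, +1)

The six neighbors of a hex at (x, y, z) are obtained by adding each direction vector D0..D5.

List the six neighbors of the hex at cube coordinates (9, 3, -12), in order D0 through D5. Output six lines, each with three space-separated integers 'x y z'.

Answer: 10 2 -12
10 3 -13
9 4 -13
8 4 -12
8 3 -11
9 2 -11

Derivation:
Center: (9, 3, -12). Add each direction:
  D0: (9, 3, -12) + (1, -1, 0) = (10, 2, -12)
  D1: (9, 3, -12) + (1, 0, -1) = (10, 3, -13)
  D2: (9, 3, -12) + (0, 1, -1) = (9, 4, -13)
  D3: (9, 3, -12) + (-1, 1, 0) = (8, 4, -12)
  D4: (9, 3, -12) + (-1, 0, 1) = (8, 3, -11)
  D5: (9, 3, -12) + (0, -1, 1) = (9, 2, -11)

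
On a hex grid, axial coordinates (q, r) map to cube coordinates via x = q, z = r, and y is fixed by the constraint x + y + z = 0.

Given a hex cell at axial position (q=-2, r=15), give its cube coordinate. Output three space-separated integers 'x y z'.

Answer: -2 -13 15

Derivation:
x = q = -2
z = r = 15
y = -x - z = -(-2) - (15) = -13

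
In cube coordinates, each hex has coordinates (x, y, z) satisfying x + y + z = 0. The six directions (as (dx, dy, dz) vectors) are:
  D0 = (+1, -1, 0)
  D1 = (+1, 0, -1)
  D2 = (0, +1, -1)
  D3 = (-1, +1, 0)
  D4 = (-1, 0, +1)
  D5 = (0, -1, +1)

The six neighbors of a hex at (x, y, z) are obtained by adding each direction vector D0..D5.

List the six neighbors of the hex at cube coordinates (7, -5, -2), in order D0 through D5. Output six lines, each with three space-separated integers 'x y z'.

Answer: 8 -6 -2
8 -5 -3
7 -4 -3
6 -4 -2
6 -5 -1
7 -6 -1

Derivation:
Center: (7, -5, -2). Add each direction:
  D0: (7, -5, -2) + (1, -1, 0) = (8, -6, -2)
  D1: (7, -5, -2) + (1, 0, -1) = (8, -5, -3)
  D2: (7, -5, -2) + (0, 1, -1) = (7, -4, -3)
  D3: (7, -5, -2) + (-1, 1, 0) = (6, -4, -2)
  D4: (7, -5, -2) + (-1, 0, 1) = (6, -5, -1)
  D5: (7, -5, -2) + (0, -1, 1) = (7, -6, -1)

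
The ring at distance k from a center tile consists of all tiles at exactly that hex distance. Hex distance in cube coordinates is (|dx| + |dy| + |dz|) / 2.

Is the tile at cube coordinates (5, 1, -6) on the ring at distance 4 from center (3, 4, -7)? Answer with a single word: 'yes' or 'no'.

Answer: no

Derivation:
|px - cx| = |5 - 3| = 2
|py - cy| = |1 - 4| = 3
|pz - cz| = |-6 - (-7)| = 1
distance = (2+3+1)/2 = 6/2 = 3
radius = 4; distance != radius -> no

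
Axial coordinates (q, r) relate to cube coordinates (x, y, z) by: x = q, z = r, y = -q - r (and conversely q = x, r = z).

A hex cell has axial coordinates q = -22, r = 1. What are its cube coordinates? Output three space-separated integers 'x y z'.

Answer: -22 21 1

Derivation:
x = q = -22
z = r = 1
y = -x - z = -(-22) - (1) = 21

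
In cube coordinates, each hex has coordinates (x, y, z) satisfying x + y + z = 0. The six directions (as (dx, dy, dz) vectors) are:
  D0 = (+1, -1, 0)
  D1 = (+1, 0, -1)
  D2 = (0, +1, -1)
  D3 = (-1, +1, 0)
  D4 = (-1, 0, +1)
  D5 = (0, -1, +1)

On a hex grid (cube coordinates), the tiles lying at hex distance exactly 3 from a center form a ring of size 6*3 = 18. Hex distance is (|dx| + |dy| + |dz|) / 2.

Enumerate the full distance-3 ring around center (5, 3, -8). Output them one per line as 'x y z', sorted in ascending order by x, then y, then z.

Walk ring at distance 3 from (5, 3, -8):
Start at center + D4*3 = (2, 3, -5)
  hex 0: (2, 3, -5)
  hex 1: (3, 2, -5)
  hex 2: (4, 1, -5)
  hex 3: (5, 0, -5)
  hex 4: (6, 0, -6)
  hex 5: (7, 0, -7)
  hex 6: (8, 0, -8)
  hex 7: (8, 1, -9)
  hex 8: (8, 2, -10)
  hex 9: (8, 3, -11)
  hex 10: (7, 4, -11)
  hex 11: (6, 5, -11)
  hex 12: (5, 6, -11)
  hex 13: (4, 6, -10)
  hex 14: (3, 6, -9)
  hex 15: (2, 6, -8)
  hex 16: (2, 5, -7)
  hex 17: (2, 4, -6)
Sorted: 18 hexes.

Answer: 2 3 -5
2 4 -6
2 5 -7
2 6 -8
3 2 -5
3 6 -9
4 1 -5
4 6 -10
5 0 -5
5 6 -11
6 0 -6
6 5 -11
7 0 -7
7 4 -11
8 0 -8
8 1 -9
8 2 -10
8 3 -11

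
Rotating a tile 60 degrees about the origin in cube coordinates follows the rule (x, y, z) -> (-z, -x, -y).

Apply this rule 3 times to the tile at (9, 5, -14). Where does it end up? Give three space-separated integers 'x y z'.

Answer: -9 -5 14

Derivation:
Start: (9, 5, -14)
Step 1: (9, 5, -14) -> (-(-14), -(9), -(5)) = (14, -9, -5)
Step 2: (14, -9, -5) -> (-(-5), -(14), -(-9)) = (5, -14, 9)
Step 3: (5, -14, 9) -> (-(9), -(5), -(-14)) = (-9, -5, 14)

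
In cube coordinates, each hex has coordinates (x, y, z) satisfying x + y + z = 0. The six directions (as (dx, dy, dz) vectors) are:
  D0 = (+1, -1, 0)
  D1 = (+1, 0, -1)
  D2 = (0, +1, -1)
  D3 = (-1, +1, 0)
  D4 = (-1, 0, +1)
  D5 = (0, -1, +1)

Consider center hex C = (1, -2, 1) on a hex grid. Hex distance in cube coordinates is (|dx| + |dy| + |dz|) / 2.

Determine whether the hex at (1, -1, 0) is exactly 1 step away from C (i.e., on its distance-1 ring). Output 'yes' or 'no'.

|px - cx| = |1 - 1| = 0
|py - cy| = |-1 - (-2)| = 1
|pz - cz| = |0 - 1| = 1
distance = (0+1+1)/2 = 2/2 = 1
radius = 1; distance == radius -> yes

Answer: yes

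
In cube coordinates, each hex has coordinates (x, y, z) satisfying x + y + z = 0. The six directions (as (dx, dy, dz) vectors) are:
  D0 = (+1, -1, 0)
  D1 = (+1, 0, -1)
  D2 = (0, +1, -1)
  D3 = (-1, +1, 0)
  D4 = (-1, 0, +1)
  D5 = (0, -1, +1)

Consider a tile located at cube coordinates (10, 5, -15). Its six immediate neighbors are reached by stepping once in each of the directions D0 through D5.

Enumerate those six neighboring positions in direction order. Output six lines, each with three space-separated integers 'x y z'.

Center: (10, 5, -15). Add each direction:
  D0: (10, 5, -15) + (1, -1, 0) = (11, 4, -15)
  D1: (10, 5, -15) + (1, 0, -1) = (11, 5, -16)
  D2: (10, 5, -15) + (0, 1, -1) = (10, 6, -16)
  D3: (10, 5, -15) + (-1, 1, 0) = (9, 6, -15)
  D4: (10, 5, -15) + (-1, 0, 1) = (9, 5, -14)
  D5: (10, 5, -15) + (0, -1, 1) = (10, 4, -14)

Answer: 11 4 -15
11 5 -16
10 6 -16
9 6 -15
9 5 -14
10 4 -14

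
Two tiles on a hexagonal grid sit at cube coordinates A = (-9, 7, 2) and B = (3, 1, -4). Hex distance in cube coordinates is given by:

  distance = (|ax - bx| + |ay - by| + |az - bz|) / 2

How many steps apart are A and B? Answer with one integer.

|ax - bx| = |-9 - 3| = 12
|ay - by| = |7 - 1| = 6
|az - bz| = |2 - (-4)| = 6
distance = (12 + 6 + 6) / 2 = 24 / 2 = 12

Answer: 12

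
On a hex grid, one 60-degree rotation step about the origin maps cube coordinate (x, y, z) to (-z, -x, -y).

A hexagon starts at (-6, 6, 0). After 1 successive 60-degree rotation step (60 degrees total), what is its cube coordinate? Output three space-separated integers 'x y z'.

Start: (-6, 6, 0)
Step 1: (-6, 6, 0) -> (-(0), -(-6), -(6)) = (0, 6, -6)

Answer: 0 6 -6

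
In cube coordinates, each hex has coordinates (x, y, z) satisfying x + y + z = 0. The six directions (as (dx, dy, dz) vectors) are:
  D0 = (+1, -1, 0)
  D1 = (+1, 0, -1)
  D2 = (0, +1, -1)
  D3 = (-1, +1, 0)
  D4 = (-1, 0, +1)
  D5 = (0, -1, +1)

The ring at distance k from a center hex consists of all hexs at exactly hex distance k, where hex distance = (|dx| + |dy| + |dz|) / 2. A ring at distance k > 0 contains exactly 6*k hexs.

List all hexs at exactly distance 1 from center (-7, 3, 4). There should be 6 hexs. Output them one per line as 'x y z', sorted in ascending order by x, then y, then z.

Walk ring at distance 1 from (-7, 3, 4):
Start at center + D4*1 = (-8, 3, 5)
  hex 0: (-8, 3, 5)
  hex 1: (-7, 2, 5)
  hex 2: (-6, 2, 4)
  hex 3: (-6, 3, 3)
  hex 4: (-7, 4, 3)
  hex 5: (-8, 4, 4)
Sorted: 6 hexes.

Answer: -8 3 5
-8 4 4
-7 2 5
-7 4 3
-6 2 4
-6 3 3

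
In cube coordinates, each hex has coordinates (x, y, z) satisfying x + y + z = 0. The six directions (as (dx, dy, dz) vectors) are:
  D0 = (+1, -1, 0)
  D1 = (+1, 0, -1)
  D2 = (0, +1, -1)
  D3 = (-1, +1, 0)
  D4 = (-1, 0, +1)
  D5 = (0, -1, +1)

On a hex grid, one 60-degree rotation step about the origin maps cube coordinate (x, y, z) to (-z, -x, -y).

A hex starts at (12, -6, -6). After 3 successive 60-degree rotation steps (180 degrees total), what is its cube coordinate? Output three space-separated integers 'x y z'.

Start: (12, -6, -6)
Step 1: (12, -6, -6) -> (-(-6), -(12), -(-6)) = (6, -12, 6)
Step 2: (6, -12, 6) -> (-(6), -(6), -(-12)) = (-6, -6, 12)
Step 3: (-6, -6, 12) -> (-(12), -(-6), -(-6)) = (-12, 6, 6)

Answer: -12 6 6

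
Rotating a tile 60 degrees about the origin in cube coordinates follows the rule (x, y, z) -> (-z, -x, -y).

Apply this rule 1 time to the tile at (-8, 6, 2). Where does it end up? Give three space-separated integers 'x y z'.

Answer: -2 8 -6

Derivation:
Start: (-8, 6, 2)
Step 1: (-8, 6, 2) -> (-(2), -(-8), -(6)) = (-2, 8, -6)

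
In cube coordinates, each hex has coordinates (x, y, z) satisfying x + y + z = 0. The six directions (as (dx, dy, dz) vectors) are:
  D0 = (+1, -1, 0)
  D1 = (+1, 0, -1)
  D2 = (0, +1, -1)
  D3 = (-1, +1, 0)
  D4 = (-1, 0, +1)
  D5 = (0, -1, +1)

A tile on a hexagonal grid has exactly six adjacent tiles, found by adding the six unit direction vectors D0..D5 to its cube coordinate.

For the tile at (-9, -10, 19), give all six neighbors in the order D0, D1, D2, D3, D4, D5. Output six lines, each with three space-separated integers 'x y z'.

Center: (-9, -10, 19). Add each direction:
  D0: (-9, -10, 19) + (1, -1, 0) = (-8, -11, 19)
  D1: (-9, -10, 19) + (1, 0, -1) = (-8, -10, 18)
  D2: (-9, -10, 19) + (0, 1, -1) = (-9, -9, 18)
  D3: (-9, -10, 19) + (-1, 1, 0) = (-10, -9, 19)
  D4: (-9, -10, 19) + (-1, 0, 1) = (-10, -10, 20)
  D5: (-9, -10, 19) + (0, -1, 1) = (-9, -11, 20)

Answer: -8 -11 19
-8 -10 18
-9 -9 18
-10 -9 19
-10 -10 20
-9 -11 20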